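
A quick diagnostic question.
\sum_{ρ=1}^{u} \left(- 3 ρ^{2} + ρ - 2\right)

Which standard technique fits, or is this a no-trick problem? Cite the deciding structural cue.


Method: no special technique — nothing telescopes and nothing is geometric; polynomial terms in ρ sum term by term.


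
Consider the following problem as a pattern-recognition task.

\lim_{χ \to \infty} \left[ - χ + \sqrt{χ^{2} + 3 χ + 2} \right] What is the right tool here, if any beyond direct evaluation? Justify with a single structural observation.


Technique: conjugate multiplication — infinity minus infinity with a radical in play — multiply by the conjugate so the divergences of \sqrt{χ^{2} + 3 χ + 2} and χ annihilate.


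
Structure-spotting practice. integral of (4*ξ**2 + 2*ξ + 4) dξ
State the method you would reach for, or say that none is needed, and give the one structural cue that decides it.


Best approach: no special technique — nothing composite, nothing rational, nothing trigonometric — each constant-multiple power of ξ integrates by the power rule alone.


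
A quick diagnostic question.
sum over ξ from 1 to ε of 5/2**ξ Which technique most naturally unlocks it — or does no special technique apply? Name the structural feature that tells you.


Diagnosis: the geometric series formula — consecutive terms stand in a fixed index-free ratio — the geometric sum formula closes it.


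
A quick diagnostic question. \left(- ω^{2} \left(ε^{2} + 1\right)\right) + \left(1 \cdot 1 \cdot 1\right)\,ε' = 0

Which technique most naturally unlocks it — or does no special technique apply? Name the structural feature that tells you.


Method: separation of variables — one side of the product carries the independent variable, the other the unknown — the textbook separation shape.


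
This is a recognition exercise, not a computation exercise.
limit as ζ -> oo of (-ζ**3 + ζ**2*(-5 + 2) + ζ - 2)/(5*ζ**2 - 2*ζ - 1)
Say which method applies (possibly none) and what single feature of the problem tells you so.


Diagnosis: dominant-term comparison — growth-rate triage: the leading powers of ζ decide the limit, everything else is noise. Differentiating the expression as a single quotient would eventually settle it as well; matching dominant growth settles it immediately.


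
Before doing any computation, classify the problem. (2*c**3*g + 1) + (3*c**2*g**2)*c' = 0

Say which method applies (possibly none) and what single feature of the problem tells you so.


Diagnosis: the exact-equation method — the mixed-partials test passes for 2*c**3*g + 1 and 3*c**2*g**2, so a potential function exists as presented.


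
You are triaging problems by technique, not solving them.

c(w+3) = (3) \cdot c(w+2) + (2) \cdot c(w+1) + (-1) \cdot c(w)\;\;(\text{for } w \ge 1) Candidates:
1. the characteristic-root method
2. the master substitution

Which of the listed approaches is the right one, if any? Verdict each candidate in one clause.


Best approach: the characteristic-root method — this is the constant-coefficient homogeneous case — the whole solution in w reduces to a polynomial's roots.
- the characteristic-root method: yes, a natural case for it.
- the master substitution — no fixed divisor shrinks the index between calls.


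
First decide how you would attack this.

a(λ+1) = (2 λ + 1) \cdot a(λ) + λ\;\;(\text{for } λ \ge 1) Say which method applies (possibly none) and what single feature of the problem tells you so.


Diagnosis: a summation factor — it is first-order linear but the coefficient 2 λ + 1 depends on the index, so multiply through by a summation factor to telescope it.


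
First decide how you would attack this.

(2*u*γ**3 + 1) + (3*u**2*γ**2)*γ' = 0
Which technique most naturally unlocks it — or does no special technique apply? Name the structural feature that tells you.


Best approach: the exact-equation method — d/dγ of 2*u*γ**3 + 1 equals d/du of 3*u**2*γ**2: the form is a total differential of one potential — integrate it exactly.


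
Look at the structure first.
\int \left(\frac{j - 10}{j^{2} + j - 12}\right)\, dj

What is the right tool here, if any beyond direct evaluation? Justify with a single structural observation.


Method: partial fractions — the denominator j^{2} + j - 12 factors, so the quotient decomposes into elementary partial fractions term by term.


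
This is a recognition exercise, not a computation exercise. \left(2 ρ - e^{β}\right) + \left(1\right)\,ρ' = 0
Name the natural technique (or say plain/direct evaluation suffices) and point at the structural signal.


Method: a linear integrating factor — linear in the unknown with genuine forcing: multiply through by the exponential of the integrated coefficient and the left side closes into one derivative.


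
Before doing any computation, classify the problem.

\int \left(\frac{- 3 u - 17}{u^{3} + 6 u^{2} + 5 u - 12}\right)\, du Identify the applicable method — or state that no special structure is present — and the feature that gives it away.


Method: partial fractions — the bottom, u^{3} + 6 u^{2} + 5 u - 12, comes apart into simple factors, and a proper rational function over split factors decomposes.


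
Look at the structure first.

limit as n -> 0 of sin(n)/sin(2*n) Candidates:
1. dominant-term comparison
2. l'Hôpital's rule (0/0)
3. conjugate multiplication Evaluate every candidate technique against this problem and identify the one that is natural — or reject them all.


Technique: l'Hôpital's rule (0/0) — substituting 0 gives 0 over 0; differentiate top and bottom once and re-evaluate. One could equally expand both pieces locally and compare leading terms; the rule does that in one stroke.
- dominant-term comparison: leading-power comparison does not apply to this form.
- l'Hôpital's rule (0/0) — applicable, and directly so.
- conjugate multiplication — there is no infinity-minus-infinity radical difference to rationalize.


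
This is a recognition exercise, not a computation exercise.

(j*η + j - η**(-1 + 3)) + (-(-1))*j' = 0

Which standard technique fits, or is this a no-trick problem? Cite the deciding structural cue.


Verdict: a linear integrating factor — linear in the unknown with genuine forcing: multiply through by the exponential of the integrated coefficient and the left side closes into one derivative.


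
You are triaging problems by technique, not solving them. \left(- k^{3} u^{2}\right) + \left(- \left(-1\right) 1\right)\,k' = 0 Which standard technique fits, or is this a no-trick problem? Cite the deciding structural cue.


Diagnosis: separation of variables — all dependence on the two variables factors apart, the defining separable shape.


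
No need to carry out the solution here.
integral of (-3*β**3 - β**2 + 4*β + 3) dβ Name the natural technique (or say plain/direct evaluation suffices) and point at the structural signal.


Verdict: no special technique — the integrand is a sum of constant multiples of powers of β — integrate term by term.


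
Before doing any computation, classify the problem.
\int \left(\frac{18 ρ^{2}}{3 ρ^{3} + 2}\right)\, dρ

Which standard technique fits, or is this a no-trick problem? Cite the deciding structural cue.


Best approach: u-substitution — read it as f(3 ρ^{3} + 2) times a constant multiple of d(3 ρ^{3} + 2): one substitution, u = 3 ρ^{3} + 2, finishes it.


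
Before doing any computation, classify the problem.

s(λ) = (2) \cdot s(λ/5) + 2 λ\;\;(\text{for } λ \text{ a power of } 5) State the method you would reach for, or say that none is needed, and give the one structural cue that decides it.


Technique: the master substitution — treat m = log base 5 of λ as the new clock: one recursion step advances m by one while λ scales by 5.


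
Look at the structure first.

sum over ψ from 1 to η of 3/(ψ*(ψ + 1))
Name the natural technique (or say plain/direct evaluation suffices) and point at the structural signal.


Best approach: telescoping — integer-spaced poles in 3/(ψ*(ψ + 1)) are the telescoping signature in disguise.


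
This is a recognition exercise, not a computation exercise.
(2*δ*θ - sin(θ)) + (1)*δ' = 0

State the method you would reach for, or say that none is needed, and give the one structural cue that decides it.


Method: a linear integrating factor — linear in the unknown with genuine forcing: multiply through by the exponential of the integrated coefficient and the left side closes into one derivative.


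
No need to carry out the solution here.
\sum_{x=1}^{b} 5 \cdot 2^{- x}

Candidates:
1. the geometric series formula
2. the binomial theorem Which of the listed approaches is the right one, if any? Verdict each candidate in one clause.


Best approach: the geometric series formula — consecutive terms stand in a fixed index-free ratio — the geometric sum formula closes it.
- the geometric series formula: applies; the problem has the shape this method handles.
- the binomial theorem: there is no pair of bases whose matched powers would reassemble into a single binomial power.


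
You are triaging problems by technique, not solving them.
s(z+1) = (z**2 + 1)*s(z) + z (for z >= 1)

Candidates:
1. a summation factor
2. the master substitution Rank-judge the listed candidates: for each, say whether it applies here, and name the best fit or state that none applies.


Technique: a summation factor — it is first-order linear but the coefficient z**2 + 1 depends on the index, so multiply through by a summation factor to telescope it.
- a summation factor: a fit — the right tool for this form.
- the master substitution — with no divided-index recursive call, reindexing by powers of a base buys nothing.


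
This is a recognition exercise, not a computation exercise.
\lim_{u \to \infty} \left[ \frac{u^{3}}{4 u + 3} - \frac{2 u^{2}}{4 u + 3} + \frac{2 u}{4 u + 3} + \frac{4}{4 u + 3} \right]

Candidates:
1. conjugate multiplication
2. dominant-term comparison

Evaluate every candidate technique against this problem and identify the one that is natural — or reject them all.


Diagnosis: dominant-term comparison — at large u only the top-degree terms survive; compare the leading terms and the limit falls out.
- conjugate multiplication — no difference of divergent radicals appears, so rationalizing has nothing to cancel.
- dominant-term comparison: a fit — the right tool for this form.


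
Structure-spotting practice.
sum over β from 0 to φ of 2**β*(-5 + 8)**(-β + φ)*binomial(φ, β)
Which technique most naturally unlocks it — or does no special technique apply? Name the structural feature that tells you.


Technique: the binomial theorem — binomial(φ, β) weighting matched powers of 2 and (-5 + 8) is the expanded form of (2 + (-5 + 8))^φ — fold it back up.


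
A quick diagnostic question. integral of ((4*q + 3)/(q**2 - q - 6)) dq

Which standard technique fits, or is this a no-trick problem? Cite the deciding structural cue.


Technique: partial fractions — break q**2 - q - 6 into its roots and the integral splits into logarithm-sized bites.


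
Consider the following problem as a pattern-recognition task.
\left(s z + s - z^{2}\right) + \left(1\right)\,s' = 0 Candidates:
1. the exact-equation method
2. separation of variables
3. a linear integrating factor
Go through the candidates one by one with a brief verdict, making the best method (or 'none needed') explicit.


Verdict: a linear integrating factor — the unknown enters only to the first power against a nonzero forcing term — the integrating-factor template applies directly.
- the exact-equation method: the cross partial derivatives disagree, so no single potential exists.
- separation of variables: the two dependences are entangled, not a clean product of one-variable pieces.
- a linear integrating factor — yes, a natural case for it.


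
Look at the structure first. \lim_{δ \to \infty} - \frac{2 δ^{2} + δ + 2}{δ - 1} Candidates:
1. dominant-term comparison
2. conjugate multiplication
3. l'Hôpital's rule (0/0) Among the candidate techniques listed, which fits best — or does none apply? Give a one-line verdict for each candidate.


Diagnosis: dominant-term comparison — growth-rate triage: the leading powers of δ decide the limit, everything else is noise.
- dominant-term comparison — applicable, and directly so.
- conjugate multiplication: the conjugate move applies to radical differences, which this is not.
- l'Hôpital's rule (0/0): no 0/0 form appears: written as one quotient, top and bottom both grow without bound, and the ratio is decided by their leading terms.


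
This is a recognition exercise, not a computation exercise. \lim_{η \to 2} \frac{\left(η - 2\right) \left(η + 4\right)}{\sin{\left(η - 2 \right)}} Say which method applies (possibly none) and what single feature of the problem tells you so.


Verdict: l'Hôpital's rule (0/0) — the 0/0 form at 2 is the signature situation for l'Hôpital's rule. Expanding numerator and denominator to first order gives the same value — the rule automates exactly that.


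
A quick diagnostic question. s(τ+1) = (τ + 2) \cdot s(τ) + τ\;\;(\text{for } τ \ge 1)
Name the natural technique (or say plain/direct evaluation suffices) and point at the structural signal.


Technique: a summation factor — first-order, linear, moving coefficient τ + 2: the discrete analogue of an integrating factor handles it.


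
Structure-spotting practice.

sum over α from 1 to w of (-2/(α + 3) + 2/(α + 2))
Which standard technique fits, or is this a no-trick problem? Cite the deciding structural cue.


Best approach: telescoping — the generic term is a one-step difference of 2/(α + 2), so partial sums shortcut to endpoint evaluation.


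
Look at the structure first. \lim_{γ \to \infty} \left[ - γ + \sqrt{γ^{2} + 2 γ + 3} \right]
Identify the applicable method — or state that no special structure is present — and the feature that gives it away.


Verdict: conjugate multiplication — both pieces blow up but their difference is finite; the conjugate trick rationalizes \sqrt{γ^{2} + 2 γ + 3} - γ.


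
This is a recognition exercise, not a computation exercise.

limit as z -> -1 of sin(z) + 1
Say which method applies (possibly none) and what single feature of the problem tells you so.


Technique: no special technique — the expression is continuous at -1 — substitute and evaluate; no indeterminate form appears.


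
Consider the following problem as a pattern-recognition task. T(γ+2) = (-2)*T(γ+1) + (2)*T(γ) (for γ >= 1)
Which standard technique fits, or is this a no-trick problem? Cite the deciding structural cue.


Best approach: the characteristic-root method — every coefficient is a fixed number and the forcing is zero — substitute r^γ and read off the root equation.


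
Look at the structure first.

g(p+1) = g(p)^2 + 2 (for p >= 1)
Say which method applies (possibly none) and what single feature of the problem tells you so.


Best approach: no special technique — the recurrence is nonlinear in the sequence values; study it directly, no linear machinery applies.


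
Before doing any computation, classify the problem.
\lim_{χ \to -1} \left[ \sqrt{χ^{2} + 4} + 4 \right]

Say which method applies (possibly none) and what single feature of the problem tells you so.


Method: no special technique — no denominator vanishes and nothing blows up at -1: direct substitution is the whole computation.


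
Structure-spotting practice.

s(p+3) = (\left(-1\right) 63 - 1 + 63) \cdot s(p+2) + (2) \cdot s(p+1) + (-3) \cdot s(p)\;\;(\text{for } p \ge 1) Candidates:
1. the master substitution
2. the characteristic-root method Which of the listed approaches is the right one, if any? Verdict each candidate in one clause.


Method: the characteristic-root method — the recurrence treats every index alike (constant coefficients, no forcing) — precisely the regime where r^p trials close it.
- the master substitution — no fixed divisor shrinks the index between calls.
- the characteristic-root method — a fit — the right tool for this form.


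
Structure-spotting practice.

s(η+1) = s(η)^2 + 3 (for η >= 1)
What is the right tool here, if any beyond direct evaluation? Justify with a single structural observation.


Diagnosis: no special technique — the recurrence is nonlinear in the sequence terms; no linear-recurrence method fits it as written — one iterates or studies it directly.


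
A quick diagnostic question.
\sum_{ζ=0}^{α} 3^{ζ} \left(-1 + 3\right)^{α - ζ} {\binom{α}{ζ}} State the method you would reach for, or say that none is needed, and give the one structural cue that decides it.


Method: the binomial theorem — the summand is term ζ of a binomial expansion in 3 and (-1 + 3); the whole sum is a single power.


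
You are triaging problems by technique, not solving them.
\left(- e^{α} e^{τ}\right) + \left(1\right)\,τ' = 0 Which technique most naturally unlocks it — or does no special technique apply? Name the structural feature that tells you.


Verdict: separation of variables — all dependence on the two variables factors apart, the defining separable shape.


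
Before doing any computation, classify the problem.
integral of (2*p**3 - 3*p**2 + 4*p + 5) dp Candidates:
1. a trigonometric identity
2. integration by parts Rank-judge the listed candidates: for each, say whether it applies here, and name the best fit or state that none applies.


Method: no special technique — the integrand is a sum of constant multiples of powers of p — integrate term by term.
- a trigonometric identity — with no trigonometric functions present, identity rewriting has no target.
- integration by parts — parts would only shuffle a directly integrable integrand.


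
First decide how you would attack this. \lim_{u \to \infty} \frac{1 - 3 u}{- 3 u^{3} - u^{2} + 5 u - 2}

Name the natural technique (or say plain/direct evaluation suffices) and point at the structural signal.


Diagnosis: dominant-term comparison — as u grows, only the highest-degree terms matter — compare leading terms and read the limit off. As a single quotient, the ∞/∞ shape would yield to repeated differentiation as well — the growth comparison gets there in one look.


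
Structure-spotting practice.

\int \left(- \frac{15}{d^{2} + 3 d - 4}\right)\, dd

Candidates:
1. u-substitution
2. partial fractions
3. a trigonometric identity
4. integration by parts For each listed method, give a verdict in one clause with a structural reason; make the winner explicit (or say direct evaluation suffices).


Diagnosis: partial fractions — a proper rational integrand whose denominator splits into simpler factors — decompose into partial fractions first.
- u-substitution: no subexpression of the integrand serves as a whole-integral substitution inner — individual terms may offer their own, but none carries its derivative as a factor of the full integrand; a working change of variable would have to be constructed from outside the expression.
- partial fractions: yes, a natural case for it.
- a trigonometric identity: no sine or cosine appears, so there is nothing for a trigonometric identity to act on.
- integration by parts: there is no nonconstant-polynomial-times-kernel split with an exp, sine, cosine (degree-1 argument), or logarithm partner.


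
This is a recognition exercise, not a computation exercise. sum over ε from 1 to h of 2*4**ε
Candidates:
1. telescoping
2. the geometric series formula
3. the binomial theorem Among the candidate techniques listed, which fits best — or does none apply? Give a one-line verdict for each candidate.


Best approach: the geometric series formula — the ratio of consecutive terms is the constant 4, independent of the index — a geometric sum.
- telescoping: the summand is not presented as a shifted difference — a telescoping rewrite may exist, but the displayed structure does not offer one.
- the geometric series formula — a fit — the right tool for this form.
- the binomial theorem — no binomial coefficients pair up with complementary powers here.


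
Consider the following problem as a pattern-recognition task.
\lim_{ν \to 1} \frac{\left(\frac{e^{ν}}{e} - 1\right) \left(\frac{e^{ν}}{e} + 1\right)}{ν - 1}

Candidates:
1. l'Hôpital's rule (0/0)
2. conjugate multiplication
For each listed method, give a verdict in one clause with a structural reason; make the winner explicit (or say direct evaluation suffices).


Diagnosis: l'Hôpital's rule (0/0) — the 0/0 form at 1 is the signature situation for l'Hôpital's rule. Expanding numerator and denominator to first order gives the same value — the rule automates exactly that.
- l'Hôpital's rule (0/0) — yes, a natural case for it.
- conjugate multiplication — the conjugate move applies to radical differences, which this is not.


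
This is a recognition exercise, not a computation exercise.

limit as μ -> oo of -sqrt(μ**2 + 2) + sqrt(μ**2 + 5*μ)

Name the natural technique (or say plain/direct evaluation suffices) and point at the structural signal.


Method: conjugate multiplication — neither sqrt(μ**2 + 5*μ) nor sqrt(μ**2 + 2) converges alone, so rewrite their difference as a conjugate-rationalized quotient first.


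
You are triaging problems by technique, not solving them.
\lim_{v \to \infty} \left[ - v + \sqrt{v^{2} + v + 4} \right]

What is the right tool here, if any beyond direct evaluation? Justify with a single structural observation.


Technique: conjugate multiplication — both pieces blow up but their difference is finite; the conjugate trick rationalizes \sqrt{v^{2} + v + 4} - v.


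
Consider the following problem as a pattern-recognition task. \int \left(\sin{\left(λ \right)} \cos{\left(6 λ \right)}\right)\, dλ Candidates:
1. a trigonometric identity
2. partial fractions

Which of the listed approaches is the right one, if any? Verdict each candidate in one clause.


Method: a trigonometric identity — two sinusoids at different rates multiply in \sin{\left(λ \right)} \cos{\left(6 λ \right)}; the product-to-sum identity uncouples them.
- a trigonometric identity: yes — fits the structure here.
- partial fractions: the expression is not a ratio of polynomials that decomposes further.


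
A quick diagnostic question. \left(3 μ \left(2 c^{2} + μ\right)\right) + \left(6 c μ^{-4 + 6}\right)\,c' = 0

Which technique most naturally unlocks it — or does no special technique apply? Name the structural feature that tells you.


Technique: the exact-equation method — equality of cross partials is the green light — assemble the potential function term by term.


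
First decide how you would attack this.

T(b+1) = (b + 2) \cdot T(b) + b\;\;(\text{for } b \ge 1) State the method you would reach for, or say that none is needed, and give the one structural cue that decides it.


Best approach: a summation factor — normalize by the running product of b + 2: the left side becomes a difference, and differences sum.


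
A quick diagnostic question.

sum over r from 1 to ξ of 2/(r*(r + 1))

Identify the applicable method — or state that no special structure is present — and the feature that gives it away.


Method: telescoping — 2/(r*(r + 1)) decomposes into shift-paired simple fractions; the series telescopes to finitely many boundary pieces.


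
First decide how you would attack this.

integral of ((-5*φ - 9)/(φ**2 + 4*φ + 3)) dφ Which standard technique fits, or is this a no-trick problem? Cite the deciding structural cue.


Method: partial fractions — each factor of φ**2 + 4*φ + 3 owns one elementary piece of the integrand — separate them and integrate piecewise.


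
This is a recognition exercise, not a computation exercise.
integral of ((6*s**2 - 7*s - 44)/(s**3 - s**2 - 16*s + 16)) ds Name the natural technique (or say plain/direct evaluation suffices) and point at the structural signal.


Verdict: partial fractions — the bottom, s**3 - s**2 - 16*s + 16, comes apart into simple factors, and a proper rational function over split factors decomposes.


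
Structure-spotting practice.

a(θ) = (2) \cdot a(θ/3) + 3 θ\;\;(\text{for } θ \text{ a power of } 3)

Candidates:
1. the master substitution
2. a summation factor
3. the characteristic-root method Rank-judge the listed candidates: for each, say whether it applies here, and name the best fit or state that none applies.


Diagnosis: the master substitution — the argument contracts 3-fold per step: reindex θ exponentially and solve the linear recurrence in the new index.
- the master substitution: applicable, and directly so.
- a summation factor — the recursion divides its index rather than shifting it — there is no previous-term chain for a summation factor to telescope.
- the characteristic-root method: a divided-index call is not the fixed-shift linear shape that characteristic roots solve.


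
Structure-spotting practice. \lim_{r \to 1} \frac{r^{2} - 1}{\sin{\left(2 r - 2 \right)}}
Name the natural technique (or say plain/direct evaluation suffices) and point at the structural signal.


Verdict: l'Hôpital's rule (0/0) — substituting 1 gives 0 over 0; differentiate top and bottom once and re-evaluate. Known elementary limits would finish this too — the rule just bypasses the case analysis.


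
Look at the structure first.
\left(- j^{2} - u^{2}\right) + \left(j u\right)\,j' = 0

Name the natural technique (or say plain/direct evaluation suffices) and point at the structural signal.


Diagnosis: the homogeneous substitution — solved for the derivative, the right side is unchanged under scaling u and j together — it depends only on the ratio j/u, so substitute a single ratio variable. A Bernoulli rewrite works here as the equation stands — the homogeneous substitution is the more immediate reading.


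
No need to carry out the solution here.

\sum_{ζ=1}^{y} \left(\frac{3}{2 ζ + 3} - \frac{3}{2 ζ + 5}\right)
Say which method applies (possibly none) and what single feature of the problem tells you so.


Best approach: telescoping — consecutive terms evaluate one function at adjacent indices (\frac{3}{2 ζ + 3} is its current value): one term's tail is the next term's head, so the chain collapses.


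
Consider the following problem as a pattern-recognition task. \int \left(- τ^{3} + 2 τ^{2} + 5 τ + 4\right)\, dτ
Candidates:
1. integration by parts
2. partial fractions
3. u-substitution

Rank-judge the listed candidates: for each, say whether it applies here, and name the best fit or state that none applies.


Method: no special technique — every term is a constant multiple of a power of τ; term-wise power-rule integration needs no preliminary transformation.
- integration by parts — splitting off a factor buys nothing — the integrand integrates directly without parts.
- partial fractions — the expression is not a ratio of polynomials that decomposes further.
- u-substitution — any workable substitution here is cosmetic — the integrand is already in directly integrable form.


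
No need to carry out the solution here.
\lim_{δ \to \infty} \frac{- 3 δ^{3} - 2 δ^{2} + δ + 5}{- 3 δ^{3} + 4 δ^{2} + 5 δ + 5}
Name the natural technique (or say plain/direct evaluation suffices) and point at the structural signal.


Verdict: dominant-term comparison — as δ grows, only the highest-degree terms matter — compare leading terms and read the limit off. l'Hôpital's at-infinity variant applies to the expression viewed as a single quotient; the leading-term comparison is the direct route.


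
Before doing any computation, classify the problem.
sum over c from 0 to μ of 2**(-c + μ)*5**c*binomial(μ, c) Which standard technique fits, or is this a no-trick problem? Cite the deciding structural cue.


Diagnosis: the binomial theorem — the binomial coefficients weight matched powers of 5 and 2, which is exactly the expansion of a binomial power.


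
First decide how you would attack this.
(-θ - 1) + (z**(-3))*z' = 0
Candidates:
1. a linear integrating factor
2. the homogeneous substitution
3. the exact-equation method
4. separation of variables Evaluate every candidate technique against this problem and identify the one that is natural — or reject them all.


Verdict: separation of variables — one side of the product carries the independent variable, the other the unknown — the textbook separation shape.
- a linear integrating factor: the unknown enters nonlinearly (through a power, a denominator, or a transcendental function), which the linear integrating-factor recipe cannot absorb as-is — any repair would come from a preliminary substitution, not the factor.
- the homogeneous substitution: solved for the derivative, the right side changes under joint scaling of the two variables.
- the exact-equation method: the cross-partial test holds only vacuously — each coefficient lives in its own variable, so the exactness machinery reads no structure the split form does not already show.
- separation of variables: a fit — the right tool for this form.


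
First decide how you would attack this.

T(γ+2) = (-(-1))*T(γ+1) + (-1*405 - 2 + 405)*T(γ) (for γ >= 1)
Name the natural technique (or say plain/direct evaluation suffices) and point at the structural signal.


Best approach: the characteristic-root method — the recurrence is linear and homogeneous with constant coefficients, so the ansatz r^γ turns it into a polynomial equation for r.


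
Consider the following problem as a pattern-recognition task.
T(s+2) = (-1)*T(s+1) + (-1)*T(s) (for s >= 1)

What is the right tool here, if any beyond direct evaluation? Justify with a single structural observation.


Method: the characteristic-root method — fixed numeric weights on consecutive terms and no forcing term added: the root method in its home territory.


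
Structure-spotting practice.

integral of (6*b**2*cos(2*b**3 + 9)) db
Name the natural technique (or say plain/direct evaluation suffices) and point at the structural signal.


Method: u-substitution — spotting that 6*b**2 is a constant multiple of the derivative of 2*b**3 + 9 is the key observation — substitute u = 2*b**3 + 9 and the integral becomes one-dimensional in u.


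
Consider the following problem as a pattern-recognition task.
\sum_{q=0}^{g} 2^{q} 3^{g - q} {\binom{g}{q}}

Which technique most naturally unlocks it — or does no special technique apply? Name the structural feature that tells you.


Diagnosis: the binomial theorem — the binomial coefficients weight matched powers of 2 and 3, which is exactly the expansion of a binomial power.


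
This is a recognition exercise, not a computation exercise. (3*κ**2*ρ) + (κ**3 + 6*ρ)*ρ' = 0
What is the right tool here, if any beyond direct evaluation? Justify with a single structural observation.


Best approach: the exact-equation method — d/dρ of 3*κ**2*ρ equals d/dκ of κ**3 + 6*ρ: the form is a total differential of one potential — integrate it exactly.


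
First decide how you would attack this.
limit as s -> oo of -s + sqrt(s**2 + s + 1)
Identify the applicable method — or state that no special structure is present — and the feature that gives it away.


Best approach: conjugate multiplication — an infinity-minus-infinity difference with a surviving radical — multiply by the conjugate to cancel the divergence.


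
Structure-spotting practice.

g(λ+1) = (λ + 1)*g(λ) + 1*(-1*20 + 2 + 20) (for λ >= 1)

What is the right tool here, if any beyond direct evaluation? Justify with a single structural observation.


Best approach: a summation factor — first-order linear but the coefficient λ + 1 moves with the index — divide by the cumulative product and telescope.


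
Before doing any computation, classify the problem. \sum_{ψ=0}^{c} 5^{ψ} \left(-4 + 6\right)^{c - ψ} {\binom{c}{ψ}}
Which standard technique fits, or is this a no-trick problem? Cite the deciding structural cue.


Method: the binomial theorem — binomial coefficients against complementary powers of 5 and (-4 + 6): recognize the binomial expansion and resum.


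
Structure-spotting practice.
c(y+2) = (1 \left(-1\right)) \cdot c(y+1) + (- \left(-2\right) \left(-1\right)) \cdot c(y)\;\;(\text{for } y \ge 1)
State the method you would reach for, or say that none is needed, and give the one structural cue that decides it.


Method: the characteristic-root method — fixed numeric weights on consecutive terms and no forcing term added: the root method in its home territory.


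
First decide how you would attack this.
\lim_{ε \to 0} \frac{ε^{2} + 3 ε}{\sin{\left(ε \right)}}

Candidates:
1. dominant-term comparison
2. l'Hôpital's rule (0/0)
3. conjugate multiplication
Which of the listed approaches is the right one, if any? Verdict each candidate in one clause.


Method: l'Hôpital's rule (0/0) — numerator and denominator both vanish at 0 — a genuine 0/0 form, which is exactly when l'Hôpital applies. Expanding numerator and denominator to first order gives the same value — the rule automates exactly that.
- dominant-term comparison: this is not a rational comparison of growth rates at infinity.
- l'Hôpital's rule (0/0): a fit — the right tool for this form.
- conjugate multiplication: there are no radicals in tension whose conjugate would simplify matters.


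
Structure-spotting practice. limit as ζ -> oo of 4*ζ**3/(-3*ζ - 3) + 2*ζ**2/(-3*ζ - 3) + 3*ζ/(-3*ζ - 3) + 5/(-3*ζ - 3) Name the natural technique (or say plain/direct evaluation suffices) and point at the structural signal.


Method: dominant-term comparison — divide by the highest power of ζ present: lower-order terms vanish and the dominant ratio remains. Viewed as a single quotient this is an ∞/∞ form — an at-infinity application of l'Hôpital's rule would also resolve it; comparing leading growth reads the answer without differentiating.


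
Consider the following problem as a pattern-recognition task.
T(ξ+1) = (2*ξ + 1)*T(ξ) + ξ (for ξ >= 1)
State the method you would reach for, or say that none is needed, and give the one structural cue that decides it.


Method: a summation factor — first-order linear but the coefficient 2*ξ + 1 moves with the index — divide by the cumulative product and telescope.


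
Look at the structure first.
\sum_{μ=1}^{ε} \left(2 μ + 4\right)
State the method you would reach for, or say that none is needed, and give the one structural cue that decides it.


Method: no special technique — no ratio, no shift structure, no binomial pattern: sum the constant-multiple powers of μ with known formulas.


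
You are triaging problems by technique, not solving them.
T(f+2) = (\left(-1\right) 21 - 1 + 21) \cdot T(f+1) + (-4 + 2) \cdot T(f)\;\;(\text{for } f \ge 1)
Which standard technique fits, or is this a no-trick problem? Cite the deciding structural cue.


Verdict: the characteristic-root method — no index-dependence in the weights and nothing inhomogeneous: classic characteristic-equation setup.


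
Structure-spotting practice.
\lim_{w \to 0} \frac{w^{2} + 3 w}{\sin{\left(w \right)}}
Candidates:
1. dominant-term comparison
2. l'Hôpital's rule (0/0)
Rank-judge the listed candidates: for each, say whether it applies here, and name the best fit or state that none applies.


Method: l'Hôpital's rule (0/0) — plug in 0: top and bottom both hit zero, so differentiate each and retry. The standard small-argument limits would also carry it; the rule is the systematic route.
- dominant-term comparison — no dominant power emerges to decide the limit by degree comparison.
- l'Hôpital's rule (0/0) — yes — fits the structure here.


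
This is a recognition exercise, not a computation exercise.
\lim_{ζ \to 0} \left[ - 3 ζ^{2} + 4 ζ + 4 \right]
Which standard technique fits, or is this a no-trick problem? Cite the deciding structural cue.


Method: no special technique — no zero denominators, no indeterminate clash at 0 — substitute and read off the value.


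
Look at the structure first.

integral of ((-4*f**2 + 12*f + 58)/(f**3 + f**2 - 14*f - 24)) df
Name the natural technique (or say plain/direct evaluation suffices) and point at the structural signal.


Verdict: partial fractions — with f**3 + f**2 - 14*f - 24 factorable and the degree on top strictly smaller, simple-fraction decomposition is immediate.


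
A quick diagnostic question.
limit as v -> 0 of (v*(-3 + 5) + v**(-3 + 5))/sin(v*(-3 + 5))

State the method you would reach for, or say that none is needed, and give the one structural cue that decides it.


Technique: l'Hôpital's rule (0/0) — both numerator and denominator vanish at 0: the genuine 0/0 indeterminate that l'Hôpital exists for. Expanding numerator and denominator to first order gives the same value — the rule automates exactly that.


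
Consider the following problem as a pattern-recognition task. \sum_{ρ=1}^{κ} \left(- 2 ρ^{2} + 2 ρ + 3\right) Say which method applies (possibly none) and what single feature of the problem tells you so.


Best approach: no special technique — Faulhaber territory: sum each constant-multiple power of ρ with its closed-form formula, no trick required.


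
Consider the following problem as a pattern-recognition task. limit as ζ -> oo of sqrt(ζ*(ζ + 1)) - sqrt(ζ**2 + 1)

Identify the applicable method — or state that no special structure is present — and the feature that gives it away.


Best approach: conjugate multiplication — an infinity-minus-infinity difference with a surviving radical — multiply by the conjugate to cancel the divergence.


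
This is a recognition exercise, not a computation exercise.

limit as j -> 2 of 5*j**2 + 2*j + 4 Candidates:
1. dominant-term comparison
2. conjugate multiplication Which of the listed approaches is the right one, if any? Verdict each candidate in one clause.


Verdict: no special technique — no vanishing denominator and no indeterminate clash at the point — evaluation is immediate.
- dominant-term comparison — no ranking of term growth rates resolves the limit here.
- conjugate multiplication: there is no infinity-minus-infinity radical difference to rationalize.


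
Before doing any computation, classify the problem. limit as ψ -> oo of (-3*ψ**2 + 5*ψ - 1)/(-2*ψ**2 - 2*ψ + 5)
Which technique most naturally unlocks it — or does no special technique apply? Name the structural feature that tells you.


Method: dominant-term comparison — at large ψ only the top-degree terms survive; compare the leading terms and the limit falls out. As a single quotient, the ∞/∞ shape would yield to repeated differentiation as well — the growth comparison gets there in one look.


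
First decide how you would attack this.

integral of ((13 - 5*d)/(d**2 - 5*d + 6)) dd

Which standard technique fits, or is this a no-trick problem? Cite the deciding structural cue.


Best approach: partial fractions — a proper rational integrand over the factorable d**2 - 5*d + 6: partial fractions reduce it to elementary pieces.


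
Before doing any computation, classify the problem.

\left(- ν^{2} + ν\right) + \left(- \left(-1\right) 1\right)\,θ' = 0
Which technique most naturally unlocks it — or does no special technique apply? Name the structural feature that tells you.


Method: no special technique — solved for the derivative, θ never appears on the right — this is a direct integration in ν, not a differential-equations problem at heart.


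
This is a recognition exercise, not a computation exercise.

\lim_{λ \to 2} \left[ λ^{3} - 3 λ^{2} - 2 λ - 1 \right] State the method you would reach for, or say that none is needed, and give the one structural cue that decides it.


Verdict: no special technique — the function is continuous at 2; evaluation is itself the limit, no machinery required.
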